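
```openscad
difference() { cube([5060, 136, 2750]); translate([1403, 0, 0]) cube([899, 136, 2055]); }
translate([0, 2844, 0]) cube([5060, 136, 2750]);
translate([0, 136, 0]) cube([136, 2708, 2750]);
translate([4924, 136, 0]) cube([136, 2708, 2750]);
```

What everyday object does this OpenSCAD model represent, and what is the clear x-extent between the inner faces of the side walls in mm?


A single room. The interior width is 4788 mm.

Four walls enclosing a rectangle with a door in the front wall — a room. Outside width 5060 minus two 136 mm walls gives 4788 mm.


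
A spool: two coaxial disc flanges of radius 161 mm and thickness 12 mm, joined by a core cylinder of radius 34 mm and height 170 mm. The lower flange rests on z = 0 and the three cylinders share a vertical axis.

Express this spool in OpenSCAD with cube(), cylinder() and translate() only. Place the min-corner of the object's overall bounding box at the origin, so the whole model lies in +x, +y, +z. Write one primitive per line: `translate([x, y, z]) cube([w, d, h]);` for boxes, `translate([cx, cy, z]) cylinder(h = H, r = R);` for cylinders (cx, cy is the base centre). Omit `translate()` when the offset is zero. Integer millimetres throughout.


translate([161, 161, 0]) cylinder(h = 12, r = 161);
translate([161, 161, 12]) cylinder(h = 170, r = 34);
translate([161, 161, 182]) cylinder(h = 12, r = 161);


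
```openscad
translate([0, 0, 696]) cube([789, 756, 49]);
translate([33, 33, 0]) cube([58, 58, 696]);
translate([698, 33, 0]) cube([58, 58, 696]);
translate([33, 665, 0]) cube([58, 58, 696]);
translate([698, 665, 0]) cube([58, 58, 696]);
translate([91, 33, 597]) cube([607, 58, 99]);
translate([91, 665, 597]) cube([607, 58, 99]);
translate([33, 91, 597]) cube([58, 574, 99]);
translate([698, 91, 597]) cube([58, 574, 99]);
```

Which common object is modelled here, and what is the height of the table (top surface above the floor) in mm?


A table. The table height is 745 mm.

A 789×756×49 slab sits at z = 696 on four 58 mm square posts — a table. The top surface is at 696 + 49 = 745 mm.


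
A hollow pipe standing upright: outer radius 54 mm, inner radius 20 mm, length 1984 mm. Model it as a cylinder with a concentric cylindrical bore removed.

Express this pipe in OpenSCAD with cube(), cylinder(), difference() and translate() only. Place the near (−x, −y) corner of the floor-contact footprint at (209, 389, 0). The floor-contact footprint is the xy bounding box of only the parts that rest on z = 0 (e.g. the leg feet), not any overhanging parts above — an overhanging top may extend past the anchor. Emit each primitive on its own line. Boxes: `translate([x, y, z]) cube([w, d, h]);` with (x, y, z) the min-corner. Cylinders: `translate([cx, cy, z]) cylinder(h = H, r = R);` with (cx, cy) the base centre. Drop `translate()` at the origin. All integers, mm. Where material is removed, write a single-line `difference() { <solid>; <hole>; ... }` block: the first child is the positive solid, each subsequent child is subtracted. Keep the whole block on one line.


difference() { translate([263, 443, 0]) cylinder(h = 1984, r = 54); translate([263, 443, 0]) cylinder(h = 1984, r = 20); }


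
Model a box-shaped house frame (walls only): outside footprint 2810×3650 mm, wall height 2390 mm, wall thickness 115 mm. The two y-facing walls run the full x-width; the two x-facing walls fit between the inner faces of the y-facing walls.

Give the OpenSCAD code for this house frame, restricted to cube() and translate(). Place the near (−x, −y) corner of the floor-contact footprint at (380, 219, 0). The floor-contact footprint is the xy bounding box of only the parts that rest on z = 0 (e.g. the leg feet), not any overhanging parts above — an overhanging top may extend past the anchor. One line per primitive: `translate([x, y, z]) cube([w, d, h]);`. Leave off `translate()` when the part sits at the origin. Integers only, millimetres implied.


translate([380, 219, 0]) cube([2810, 115, 2390]);
translate([380, 3754, 0]) cube([2810, 115, 2390]);
translate([380, 334, 0]) cube([115, 3420, 2390]);
translate([3075, 334, 0]) cube([115, 3420, 2390]);


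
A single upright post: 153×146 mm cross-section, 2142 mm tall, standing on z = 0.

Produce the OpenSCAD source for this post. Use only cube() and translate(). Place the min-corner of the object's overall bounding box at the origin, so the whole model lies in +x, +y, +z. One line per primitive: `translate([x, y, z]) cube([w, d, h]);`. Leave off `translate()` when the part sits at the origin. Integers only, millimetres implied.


cube([153, 146, 2142]);


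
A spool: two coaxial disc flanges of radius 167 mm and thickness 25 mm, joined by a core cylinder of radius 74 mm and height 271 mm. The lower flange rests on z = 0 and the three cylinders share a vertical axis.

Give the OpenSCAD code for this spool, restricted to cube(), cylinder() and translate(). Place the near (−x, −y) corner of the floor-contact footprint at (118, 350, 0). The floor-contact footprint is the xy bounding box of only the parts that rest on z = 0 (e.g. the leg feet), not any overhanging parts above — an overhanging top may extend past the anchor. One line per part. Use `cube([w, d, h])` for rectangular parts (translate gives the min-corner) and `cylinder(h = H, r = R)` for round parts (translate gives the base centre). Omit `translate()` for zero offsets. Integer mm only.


translate([285, 517, 0]) cylinder(h = 25, r = 167);
translate([285, 517, 25]) cylinder(h = 271, r = 74);
translate([285, 517, 296]) cylinder(h = 25, r = 167);


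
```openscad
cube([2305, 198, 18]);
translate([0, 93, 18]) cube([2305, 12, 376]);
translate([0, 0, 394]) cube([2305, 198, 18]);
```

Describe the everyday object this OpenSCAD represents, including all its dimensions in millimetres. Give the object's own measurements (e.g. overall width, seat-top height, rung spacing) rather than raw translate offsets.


An I-beam lying along x, 2305 mm long. Overall section height 412 mm. Two flanges 198 mm wide (y) and 18 mm thick, one on the floor and one at the top; a web 12 mm thick runs between them, centred on the flange width.


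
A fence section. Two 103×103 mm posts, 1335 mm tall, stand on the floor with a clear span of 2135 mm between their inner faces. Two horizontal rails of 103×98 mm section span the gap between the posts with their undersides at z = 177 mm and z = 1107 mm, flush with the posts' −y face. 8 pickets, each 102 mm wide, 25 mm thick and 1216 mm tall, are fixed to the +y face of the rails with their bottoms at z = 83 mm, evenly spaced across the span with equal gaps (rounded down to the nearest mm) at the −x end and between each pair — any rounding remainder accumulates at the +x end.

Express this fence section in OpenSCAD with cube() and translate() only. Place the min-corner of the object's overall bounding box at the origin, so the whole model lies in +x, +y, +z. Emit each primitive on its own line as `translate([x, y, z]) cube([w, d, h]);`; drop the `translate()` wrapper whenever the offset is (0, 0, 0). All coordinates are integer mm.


cube([103, 103, 1335]);
translate([2238, 0, 0]) cube([103, 103, 1335]);
translate([103, 0, 177]) cube([2135, 103, 98]);
translate([103, 0, 1107]) cube([2135, 103, 98]);
translate([249, 103, 83]) cube([102, 25, 1216]);
translate([497, 103, 83]) cube([102, 25, 1216]);
translate([745, 103, 83]) cube([102, 25, 1216]);
translate([993, 103, 83]) cube([102, 25, 1216]);
translate([1241, 103, 83]) cube([102, 25, 1216]);
translate([1489, 103, 83]) cube([102, 25, 1216]);
translate([1737, 103, 83]) cube([102, 25, 1216]);
translate([1985, 103, 83]) cube([102, 25, 1216]);


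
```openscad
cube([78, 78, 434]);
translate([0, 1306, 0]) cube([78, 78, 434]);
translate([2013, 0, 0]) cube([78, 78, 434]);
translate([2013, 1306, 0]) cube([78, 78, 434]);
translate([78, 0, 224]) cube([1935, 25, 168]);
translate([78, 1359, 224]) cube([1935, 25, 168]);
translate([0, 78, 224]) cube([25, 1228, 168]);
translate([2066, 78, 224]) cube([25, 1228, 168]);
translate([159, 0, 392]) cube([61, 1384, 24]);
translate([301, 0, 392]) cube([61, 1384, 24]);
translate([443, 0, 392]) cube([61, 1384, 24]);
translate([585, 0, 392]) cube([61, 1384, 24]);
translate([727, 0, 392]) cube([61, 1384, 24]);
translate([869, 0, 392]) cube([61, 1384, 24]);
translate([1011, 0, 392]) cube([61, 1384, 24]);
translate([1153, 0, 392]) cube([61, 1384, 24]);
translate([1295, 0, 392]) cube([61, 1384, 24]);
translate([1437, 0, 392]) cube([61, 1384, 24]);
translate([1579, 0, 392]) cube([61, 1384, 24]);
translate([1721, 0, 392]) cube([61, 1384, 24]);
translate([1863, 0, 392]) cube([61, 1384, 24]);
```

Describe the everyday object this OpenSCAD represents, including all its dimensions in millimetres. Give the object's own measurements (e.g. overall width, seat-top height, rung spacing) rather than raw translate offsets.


A bed frame 2091 mm long (x) by 1384 mm wide (y). Four 78×78 mm corner posts, 434 mm tall, at the corners of the footprint. Four rails of 25 mm thickness and 168 mm height run between adjacent posts with their undersides at z = 224 mm, their outer faces flush with the outside of the frame (the two x-running rails run between the posts' inner faces; the two y-running rails run between the posts' inner faces). 13 slats, each 61 mm wide (x) and 24 mm thick, lie across the top of the two x-running rails, running the full 1384 mm width of the frame in y; along x they sit between the end posts with a 81 mm gap after the −x posts and between neighbouring slats, leaving 89 mm before the +x posts.


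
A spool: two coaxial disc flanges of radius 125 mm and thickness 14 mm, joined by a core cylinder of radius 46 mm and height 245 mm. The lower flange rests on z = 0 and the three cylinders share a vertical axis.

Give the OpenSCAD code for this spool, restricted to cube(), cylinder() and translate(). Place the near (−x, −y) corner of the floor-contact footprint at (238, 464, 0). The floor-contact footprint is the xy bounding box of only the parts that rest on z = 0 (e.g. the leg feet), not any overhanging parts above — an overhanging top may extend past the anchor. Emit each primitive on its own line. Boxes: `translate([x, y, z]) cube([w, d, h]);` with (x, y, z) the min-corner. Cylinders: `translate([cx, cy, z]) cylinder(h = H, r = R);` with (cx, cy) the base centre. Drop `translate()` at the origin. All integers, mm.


translate([363, 589, 0]) cylinder(h = 14, r = 125);
translate([363, 589, 14]) cylinder(h = 245, r = 46);
translate([363, 589, 259]) cylinder(h = 14, r = 125);


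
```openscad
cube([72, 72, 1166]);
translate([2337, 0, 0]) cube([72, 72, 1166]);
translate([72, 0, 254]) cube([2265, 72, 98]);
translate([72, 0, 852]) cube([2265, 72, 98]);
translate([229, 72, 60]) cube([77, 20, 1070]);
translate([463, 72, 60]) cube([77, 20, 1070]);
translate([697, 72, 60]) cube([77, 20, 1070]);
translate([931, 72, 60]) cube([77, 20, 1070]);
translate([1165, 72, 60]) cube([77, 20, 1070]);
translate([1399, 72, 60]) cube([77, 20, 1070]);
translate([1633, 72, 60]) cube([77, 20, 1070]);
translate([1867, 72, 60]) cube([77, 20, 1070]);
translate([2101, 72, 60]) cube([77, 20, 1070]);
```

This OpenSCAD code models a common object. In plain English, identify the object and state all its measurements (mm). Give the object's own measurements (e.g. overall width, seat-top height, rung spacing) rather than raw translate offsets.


A fence section. Two 72×72 mm posts, 1166 mm tall, stand on the floor with a clear span of 2265 mm between their inner faces. Two horizontal rails of 72×98 mm section span the gap between the posts with their undersides at z = 254 mm and z = 852 mm, flush with the posts' −y face. 9 pickets, each 77 mm wide, 20 mm thick and 1070 mm tall, are fixed to the +y face of the rails with their bottoms at z = 60 mm, spaced across the span with a 157 mm gap after the −x post and between neighbouring pickets, with 159 mm left before the +x post.


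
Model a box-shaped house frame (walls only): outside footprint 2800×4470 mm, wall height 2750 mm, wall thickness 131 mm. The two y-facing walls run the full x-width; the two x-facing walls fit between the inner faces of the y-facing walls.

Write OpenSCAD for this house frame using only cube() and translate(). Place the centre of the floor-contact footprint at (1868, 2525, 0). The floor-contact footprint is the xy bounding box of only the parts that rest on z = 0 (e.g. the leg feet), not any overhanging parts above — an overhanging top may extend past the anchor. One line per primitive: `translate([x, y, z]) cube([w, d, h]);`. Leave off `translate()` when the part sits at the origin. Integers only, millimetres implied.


translate([468, 290, 0]) cube([2800, 131, 2750]);
translate([468, 4629, 0]) cube([2800, 131, 2750]);
translate([468, 421, 0]) cube([131, 4208, 2750]);
translate([3137, 421, 0]) cube([131, 4208, 2750]);


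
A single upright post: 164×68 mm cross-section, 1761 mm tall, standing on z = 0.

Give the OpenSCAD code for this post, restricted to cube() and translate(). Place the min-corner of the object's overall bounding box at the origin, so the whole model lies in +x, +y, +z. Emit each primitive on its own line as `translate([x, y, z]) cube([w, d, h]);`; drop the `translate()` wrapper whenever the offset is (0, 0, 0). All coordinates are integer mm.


cube([164, 68, 1761]);


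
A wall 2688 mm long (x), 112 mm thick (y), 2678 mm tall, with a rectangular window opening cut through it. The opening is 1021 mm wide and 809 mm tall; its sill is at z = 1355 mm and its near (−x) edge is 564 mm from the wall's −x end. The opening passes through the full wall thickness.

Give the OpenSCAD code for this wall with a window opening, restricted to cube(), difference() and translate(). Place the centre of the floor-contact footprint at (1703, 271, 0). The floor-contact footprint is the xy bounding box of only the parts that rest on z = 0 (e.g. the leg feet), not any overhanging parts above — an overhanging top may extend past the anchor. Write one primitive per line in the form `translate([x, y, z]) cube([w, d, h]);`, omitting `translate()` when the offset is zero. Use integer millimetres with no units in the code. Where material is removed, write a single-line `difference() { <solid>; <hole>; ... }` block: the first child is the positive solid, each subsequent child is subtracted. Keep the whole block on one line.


difference() { translate([359, 215, 0]) cube([2688, 112, 2678]); translate([923, 215, 1355]) cube([1021, 112, 809]); }


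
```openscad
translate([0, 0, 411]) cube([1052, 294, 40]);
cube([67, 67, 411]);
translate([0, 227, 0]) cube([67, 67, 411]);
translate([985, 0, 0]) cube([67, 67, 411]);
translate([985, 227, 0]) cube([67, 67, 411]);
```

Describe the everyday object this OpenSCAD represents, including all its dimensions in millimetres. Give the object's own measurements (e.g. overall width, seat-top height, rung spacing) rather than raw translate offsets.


A long wooden bench with a 1052 mm (x) × 294 mm (y) seat, 40 mm thick, its top surface 451 mm above the floor. Four 67 mm square legs at the seat corners, flush with the edges, run from z = 0 to the seat underside.


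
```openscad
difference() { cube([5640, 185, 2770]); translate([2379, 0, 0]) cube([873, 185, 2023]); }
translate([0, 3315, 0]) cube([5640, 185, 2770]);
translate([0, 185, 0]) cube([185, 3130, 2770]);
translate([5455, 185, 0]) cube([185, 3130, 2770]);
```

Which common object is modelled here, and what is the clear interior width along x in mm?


A single room. The interior width is 5270 mm.

Four walls enclosing a rectangle with a door in the front wall — a room. Outside width 5640 minus two 185 mm walls gives 5270 mm.


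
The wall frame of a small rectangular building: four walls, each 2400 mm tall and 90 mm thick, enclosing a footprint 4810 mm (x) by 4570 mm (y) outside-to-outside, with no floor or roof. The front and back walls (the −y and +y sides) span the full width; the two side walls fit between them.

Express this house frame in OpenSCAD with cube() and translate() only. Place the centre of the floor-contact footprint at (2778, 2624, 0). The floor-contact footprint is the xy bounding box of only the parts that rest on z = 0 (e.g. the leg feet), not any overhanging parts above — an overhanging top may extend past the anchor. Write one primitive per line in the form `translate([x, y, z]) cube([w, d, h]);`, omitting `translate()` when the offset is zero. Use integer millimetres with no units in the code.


translate([373, 339, 0]) cube([4810, 90, 2400]);
translate([373, 4819, 0]) cube([4810, 90, 2400]);
translate([373, 429, 0]) cube([90, 4390, 2400]);
translate([5093, 429, 0]) cube([90, 4390, 2400]);


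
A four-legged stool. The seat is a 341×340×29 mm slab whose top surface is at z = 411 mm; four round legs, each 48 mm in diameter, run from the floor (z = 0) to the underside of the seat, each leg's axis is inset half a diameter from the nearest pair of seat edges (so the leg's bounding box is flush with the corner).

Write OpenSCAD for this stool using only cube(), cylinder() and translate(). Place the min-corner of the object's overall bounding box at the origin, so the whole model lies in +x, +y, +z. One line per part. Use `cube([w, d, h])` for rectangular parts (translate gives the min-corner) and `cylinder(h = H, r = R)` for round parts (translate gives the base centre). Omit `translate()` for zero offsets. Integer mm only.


translate([0, 0, 382]) cube([341, 340, 29]);
translate([24, 24, 0]) cylinder(h = 382, r = 24);
translate([317, 24, 0]) cylinder(h = 382, r = 24);
translate([24, 316, 0]) cylinder(h = 382, r = 24);
translate([317, 316, 0]) cylinder(h = 382, r = 24);


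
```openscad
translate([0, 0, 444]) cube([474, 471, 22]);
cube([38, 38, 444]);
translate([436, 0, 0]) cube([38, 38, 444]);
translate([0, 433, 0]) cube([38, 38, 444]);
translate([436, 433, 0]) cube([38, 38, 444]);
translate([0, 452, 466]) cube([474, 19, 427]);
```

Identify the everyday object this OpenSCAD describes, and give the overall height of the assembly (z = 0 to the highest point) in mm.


A chair. The overall height is 893 mm.

A slab on four corner posts with a tall panel at the back — a chair. The seat slab sits at z = 444 with thickness 22, and the 427 mm backrest starts at the seat top, so the overall height is 444 + 22 + 427 = 893 mm.


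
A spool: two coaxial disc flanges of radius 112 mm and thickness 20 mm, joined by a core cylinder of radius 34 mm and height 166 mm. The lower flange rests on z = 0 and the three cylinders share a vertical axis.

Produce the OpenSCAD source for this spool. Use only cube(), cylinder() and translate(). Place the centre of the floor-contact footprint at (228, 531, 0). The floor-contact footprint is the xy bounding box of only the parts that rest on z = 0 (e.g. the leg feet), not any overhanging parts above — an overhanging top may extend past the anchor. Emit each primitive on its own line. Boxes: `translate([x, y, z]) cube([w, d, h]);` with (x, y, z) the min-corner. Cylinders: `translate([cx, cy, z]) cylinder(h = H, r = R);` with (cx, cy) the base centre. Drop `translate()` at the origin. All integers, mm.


translate([228, 531, 0]) cylinder(h = 20, r = 112);
translate([228, 531, 20]) cylinder(h = 166, r = 34);
translate([228, 531, 186]) cylinder(h = 20, r = 112);


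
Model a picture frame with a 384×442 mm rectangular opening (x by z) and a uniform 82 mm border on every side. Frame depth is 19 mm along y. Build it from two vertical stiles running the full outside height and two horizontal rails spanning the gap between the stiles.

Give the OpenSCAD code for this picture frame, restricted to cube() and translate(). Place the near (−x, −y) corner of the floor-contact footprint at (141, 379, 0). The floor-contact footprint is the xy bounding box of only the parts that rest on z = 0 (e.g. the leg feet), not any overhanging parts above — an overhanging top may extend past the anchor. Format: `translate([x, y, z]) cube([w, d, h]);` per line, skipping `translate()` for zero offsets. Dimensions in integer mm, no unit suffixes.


translate([141, 379, 0]) cube([82, 19, 606]);
translate([607, 379, 0]) cube([82, 19, 606]);
translate([223, 379, 0]) cube([384, 19, 82]);
translate([223, 379, 524]) cube([384, 19, 82]);


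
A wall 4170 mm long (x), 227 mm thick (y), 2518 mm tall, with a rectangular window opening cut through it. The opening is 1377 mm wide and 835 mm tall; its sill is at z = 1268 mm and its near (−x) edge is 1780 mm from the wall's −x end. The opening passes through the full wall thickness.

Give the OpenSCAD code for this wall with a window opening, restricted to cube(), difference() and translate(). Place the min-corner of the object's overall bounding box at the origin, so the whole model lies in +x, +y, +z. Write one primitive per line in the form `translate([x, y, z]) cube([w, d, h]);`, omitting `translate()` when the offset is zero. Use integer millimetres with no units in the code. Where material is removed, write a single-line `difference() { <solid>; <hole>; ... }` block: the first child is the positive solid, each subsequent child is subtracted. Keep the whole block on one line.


difference() { cube([4170, 227, 2518]); translate([1780, 0, 1268]) cube([1377, 227, 835]); }


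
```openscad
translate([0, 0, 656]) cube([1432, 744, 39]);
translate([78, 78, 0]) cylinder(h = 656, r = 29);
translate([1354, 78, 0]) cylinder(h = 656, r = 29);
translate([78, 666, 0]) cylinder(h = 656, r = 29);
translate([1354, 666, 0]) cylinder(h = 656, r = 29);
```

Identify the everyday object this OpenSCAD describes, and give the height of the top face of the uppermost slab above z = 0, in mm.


A table. The table height is 695 mm.

A 1432×744×39 slab sits at z = 656 on four Ø58 mm round legs — a table. The top surface is at 656 + 39 = 695 mm.


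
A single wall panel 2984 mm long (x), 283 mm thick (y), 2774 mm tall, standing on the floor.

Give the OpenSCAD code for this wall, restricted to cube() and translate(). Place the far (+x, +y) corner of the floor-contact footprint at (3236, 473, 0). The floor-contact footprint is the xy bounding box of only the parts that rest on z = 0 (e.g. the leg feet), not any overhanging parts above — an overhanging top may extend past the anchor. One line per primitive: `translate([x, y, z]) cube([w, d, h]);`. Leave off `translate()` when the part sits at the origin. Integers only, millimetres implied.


translate([252, 190, 0]) cube([2984, 283, 2774]);


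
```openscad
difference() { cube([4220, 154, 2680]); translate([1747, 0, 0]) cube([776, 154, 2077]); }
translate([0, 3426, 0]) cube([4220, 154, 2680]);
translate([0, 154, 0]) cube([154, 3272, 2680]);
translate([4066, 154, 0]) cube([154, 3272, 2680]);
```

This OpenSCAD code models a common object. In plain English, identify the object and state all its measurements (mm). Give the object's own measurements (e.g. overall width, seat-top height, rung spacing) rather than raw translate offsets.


A single room: four walls, each 2680 mm tall and 154 mm thick, enclosing an outside footprint 4220×3580 mm (x × y), no floor or roof. The front and back walls (−y and +y sides) run the full x-width; the side walls fit between their inner faces. A door opening 776 mm wide and 2077 mm tall is cut through the front wall from the floor up, its −x edge 1747 mm from the wall's −x end.


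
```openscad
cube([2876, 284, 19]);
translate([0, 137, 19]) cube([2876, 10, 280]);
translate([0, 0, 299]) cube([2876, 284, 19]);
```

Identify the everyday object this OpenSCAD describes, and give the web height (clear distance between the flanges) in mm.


An I-beam. The web height is 280 mm.

Two wide flanges with a thin centred web — an I-beam. Overall 318 mm minus two 19 mm flanges gives a web of 318 − 2·19 = 280 mm.


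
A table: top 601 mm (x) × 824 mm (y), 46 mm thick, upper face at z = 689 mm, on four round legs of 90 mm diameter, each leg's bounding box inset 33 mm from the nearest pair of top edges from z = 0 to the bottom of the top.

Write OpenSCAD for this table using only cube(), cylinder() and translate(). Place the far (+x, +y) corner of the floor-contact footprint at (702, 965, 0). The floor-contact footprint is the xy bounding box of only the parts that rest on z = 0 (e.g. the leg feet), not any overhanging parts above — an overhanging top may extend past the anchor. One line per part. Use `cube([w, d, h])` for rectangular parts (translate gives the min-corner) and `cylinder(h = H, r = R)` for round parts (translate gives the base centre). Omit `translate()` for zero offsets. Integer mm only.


translate([134, 174, 643]) cube([601, 824, 46]);
translate([212, 252, 0]) cylinder(h = 643, r = 45);
translate([657, 252, 0]) cylinder(h = 643, r = 45);
translate([212, 920, 0]) cylinder(h = 643, r = 45);
translate([657, 920, 0]) cylinder(h = 643, r = 45);


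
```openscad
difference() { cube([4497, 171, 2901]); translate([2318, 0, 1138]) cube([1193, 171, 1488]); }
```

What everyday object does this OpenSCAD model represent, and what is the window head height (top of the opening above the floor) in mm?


A wall with a window opening. The window head height is 2626 mm.

A wall with a rectangular opening subtracted — a window. Sill at z = 1138, opening 1488 mm tall, so the head is at 1138 + 1488 = 2626 mm.


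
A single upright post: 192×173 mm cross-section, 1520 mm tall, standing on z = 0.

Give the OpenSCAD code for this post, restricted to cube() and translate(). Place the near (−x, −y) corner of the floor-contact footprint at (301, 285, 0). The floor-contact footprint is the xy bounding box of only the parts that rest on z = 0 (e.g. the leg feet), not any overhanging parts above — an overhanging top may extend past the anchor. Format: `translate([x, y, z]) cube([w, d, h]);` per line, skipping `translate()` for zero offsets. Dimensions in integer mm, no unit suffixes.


translate([301, 285, 0]) cube([192, 173, 1520]);


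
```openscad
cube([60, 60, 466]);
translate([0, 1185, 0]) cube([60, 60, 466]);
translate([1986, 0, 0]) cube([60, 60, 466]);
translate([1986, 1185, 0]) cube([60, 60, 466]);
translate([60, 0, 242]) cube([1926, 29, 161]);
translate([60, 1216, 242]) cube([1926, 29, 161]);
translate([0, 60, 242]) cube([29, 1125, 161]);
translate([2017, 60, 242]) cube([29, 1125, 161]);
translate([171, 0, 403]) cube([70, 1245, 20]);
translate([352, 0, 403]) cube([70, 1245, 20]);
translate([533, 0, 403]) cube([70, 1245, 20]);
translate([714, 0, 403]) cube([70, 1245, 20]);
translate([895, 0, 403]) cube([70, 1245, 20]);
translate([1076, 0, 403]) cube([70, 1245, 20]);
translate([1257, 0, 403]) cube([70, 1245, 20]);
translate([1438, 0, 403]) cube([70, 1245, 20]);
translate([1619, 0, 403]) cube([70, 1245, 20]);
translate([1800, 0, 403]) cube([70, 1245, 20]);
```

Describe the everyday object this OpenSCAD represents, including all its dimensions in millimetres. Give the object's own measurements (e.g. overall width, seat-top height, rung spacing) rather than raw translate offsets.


A bed frame 2046 mm long (x) by 1245 mm wide (y). Four 60×60 mm corner posts, 466 mm tall, at the corners of the footprint. Four rails of 29 mm thickness and 161 mm height run between adjacent posts with their undersides at z = 242 mm, their outer faces flush with the outside of the frame (the two x-running rails run between the posts' inner faces; the two y-running rails run between the posts' inner faces). 10 slats, each 70 mm wide (x) and 20 mm thick, lie across the top of the two x-running rails, running the full 1245 mm width of the frame in y; along x they sit between the end posts with a 111 mm gap after the −x posts and between neighbouring slats, leaving 116 mm before the +x posts.


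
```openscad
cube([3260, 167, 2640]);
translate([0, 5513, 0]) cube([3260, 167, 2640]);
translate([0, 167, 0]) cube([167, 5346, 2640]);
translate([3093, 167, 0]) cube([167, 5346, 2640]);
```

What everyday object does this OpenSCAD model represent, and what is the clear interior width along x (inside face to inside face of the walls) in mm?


A house (or room) frame. The interior width is 2926 mm.

Four 2640 mm walls enclosing a rectangle with no floor or roof — a room or house frame. Outside width is 3260 mm and wall thickness is 167 mm, so the interior width is 3260 − 2 × 167 = 2926 mm.


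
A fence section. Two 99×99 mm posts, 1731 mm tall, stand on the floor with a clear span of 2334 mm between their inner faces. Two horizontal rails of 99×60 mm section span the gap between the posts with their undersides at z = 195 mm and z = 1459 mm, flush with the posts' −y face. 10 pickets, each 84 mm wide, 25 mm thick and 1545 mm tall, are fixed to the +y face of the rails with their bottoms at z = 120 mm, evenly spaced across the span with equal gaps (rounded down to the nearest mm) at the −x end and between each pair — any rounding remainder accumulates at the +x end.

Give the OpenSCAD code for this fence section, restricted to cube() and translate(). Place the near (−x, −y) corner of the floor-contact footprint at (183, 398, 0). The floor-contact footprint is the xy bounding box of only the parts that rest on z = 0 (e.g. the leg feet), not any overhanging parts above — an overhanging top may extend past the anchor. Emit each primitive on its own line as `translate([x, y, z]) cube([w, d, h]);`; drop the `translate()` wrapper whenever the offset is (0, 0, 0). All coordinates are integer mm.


translate([183, 398, 0]) cube([99, 99, 1731]);
translate([2616, 398, 0]) cube([99, 99, 1731]);
translate([282, 398, 195]) cube([2334, 99, 60]);
translate([282, 398, 1459]) cube([2334, 99, 60]);
translate([417, 497, 120]) cube([84, 25, 1545]);
translate([636, 497, 120]) cube([84, 25, 1545]);
translate([855, 497, 120]) cube([84, 25, 1545]);
translate([1074, 497, 120]) cube([84, 25, 1545]);
translate([1293, 497, 120]) cube([84, 25, 1545]);
translate([1512, 497, 120]) cube([84, 25, 1545]);
translate([1731, 497, 120]) cube([84, 25, 1545]);
translate([1950, 497, 120]) cube([84, 25, 1545]);
translate([2169, 497, 120]) cube([84, 25, 1545]);
translate([2388, 497, 120]) cube([84, 25, 1545]);


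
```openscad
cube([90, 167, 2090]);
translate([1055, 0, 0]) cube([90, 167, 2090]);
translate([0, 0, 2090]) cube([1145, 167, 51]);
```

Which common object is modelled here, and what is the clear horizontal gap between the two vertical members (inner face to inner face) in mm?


A door frame. The clear opening width is 965 mm.

Two 2090 mm tall posts with a header on top — a door frame. The left jamb is 90 mm wide at x = 0; the right jamb starts at x = 1055. The clear opening is 1055 − 90 = 965 mm.


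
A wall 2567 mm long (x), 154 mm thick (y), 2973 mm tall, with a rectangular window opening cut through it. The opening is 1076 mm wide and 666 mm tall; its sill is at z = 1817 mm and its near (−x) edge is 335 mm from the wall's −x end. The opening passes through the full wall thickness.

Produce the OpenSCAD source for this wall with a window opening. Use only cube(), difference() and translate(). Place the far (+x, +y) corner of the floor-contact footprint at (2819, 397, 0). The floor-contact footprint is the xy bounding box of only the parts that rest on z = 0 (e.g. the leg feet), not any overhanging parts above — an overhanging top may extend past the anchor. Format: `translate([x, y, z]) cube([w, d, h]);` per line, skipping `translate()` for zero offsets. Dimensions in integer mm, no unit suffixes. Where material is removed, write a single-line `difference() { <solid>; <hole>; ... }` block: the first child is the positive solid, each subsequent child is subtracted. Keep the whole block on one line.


difference() { translate([252, 243, 0]) cube([2567, 154, 2973]); translate([587, 243, 1817]) cube([1076, 154, 666]); }


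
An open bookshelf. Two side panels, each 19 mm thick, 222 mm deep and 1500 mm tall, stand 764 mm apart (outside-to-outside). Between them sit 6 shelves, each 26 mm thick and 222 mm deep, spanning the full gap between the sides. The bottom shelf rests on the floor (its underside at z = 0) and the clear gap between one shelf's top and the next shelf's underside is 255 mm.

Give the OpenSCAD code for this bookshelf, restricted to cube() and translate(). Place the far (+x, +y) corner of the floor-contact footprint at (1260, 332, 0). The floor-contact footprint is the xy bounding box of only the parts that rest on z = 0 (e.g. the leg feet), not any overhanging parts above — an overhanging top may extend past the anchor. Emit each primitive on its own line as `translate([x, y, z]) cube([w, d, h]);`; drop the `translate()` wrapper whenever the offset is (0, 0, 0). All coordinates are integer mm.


translate([496, 110, 0]) cube([19, 222, 1500]);
translate([1241, 110, 0]) cube([19, 222, 1500]);
translate([515, 110, 0]) cube([726, 222, 26]);
translate([515, 110, 281]) cube([726, 222, 26]);
translate([515, 110, 562]) cube([726, 222, 26]);
translate([515, 110, 843]) cube([726, 222, 26]);
translate([515, 110, 1124]) cube([726, 222, 26]);
translate([515, 110, 1405]) cube([726, 222, 26]);


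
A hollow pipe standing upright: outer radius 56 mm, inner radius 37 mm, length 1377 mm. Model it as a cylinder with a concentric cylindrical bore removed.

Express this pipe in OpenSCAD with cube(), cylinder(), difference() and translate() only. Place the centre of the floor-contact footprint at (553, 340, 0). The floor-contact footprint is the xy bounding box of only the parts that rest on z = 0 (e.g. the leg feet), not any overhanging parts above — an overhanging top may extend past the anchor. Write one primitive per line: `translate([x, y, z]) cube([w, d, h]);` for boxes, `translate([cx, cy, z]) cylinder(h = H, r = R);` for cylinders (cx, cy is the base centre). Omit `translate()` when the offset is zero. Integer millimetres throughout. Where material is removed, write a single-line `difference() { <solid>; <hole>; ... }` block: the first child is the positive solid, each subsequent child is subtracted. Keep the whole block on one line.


difference() { translate([553, 340, 0]) cylinder(h = 1377, r = 56); translate([553, 340, 0]) cylinder(h = 1377, r = 37); }


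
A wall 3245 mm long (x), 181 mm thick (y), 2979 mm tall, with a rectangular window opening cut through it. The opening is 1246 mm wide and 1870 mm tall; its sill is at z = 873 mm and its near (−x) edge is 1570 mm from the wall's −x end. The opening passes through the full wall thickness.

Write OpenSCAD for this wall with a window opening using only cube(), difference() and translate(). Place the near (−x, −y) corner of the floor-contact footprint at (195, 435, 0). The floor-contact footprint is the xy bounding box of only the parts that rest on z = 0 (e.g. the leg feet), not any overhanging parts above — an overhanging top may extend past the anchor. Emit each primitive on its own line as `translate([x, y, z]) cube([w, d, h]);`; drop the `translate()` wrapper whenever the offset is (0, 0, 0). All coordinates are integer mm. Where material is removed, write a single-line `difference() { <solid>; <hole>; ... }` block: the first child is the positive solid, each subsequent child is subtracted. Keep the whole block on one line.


difference() { translate([195, 435, 0]) cube([3245, 181, 2979]); translate([1765, 435, 873]) cube([1246, 181, 1870]); }


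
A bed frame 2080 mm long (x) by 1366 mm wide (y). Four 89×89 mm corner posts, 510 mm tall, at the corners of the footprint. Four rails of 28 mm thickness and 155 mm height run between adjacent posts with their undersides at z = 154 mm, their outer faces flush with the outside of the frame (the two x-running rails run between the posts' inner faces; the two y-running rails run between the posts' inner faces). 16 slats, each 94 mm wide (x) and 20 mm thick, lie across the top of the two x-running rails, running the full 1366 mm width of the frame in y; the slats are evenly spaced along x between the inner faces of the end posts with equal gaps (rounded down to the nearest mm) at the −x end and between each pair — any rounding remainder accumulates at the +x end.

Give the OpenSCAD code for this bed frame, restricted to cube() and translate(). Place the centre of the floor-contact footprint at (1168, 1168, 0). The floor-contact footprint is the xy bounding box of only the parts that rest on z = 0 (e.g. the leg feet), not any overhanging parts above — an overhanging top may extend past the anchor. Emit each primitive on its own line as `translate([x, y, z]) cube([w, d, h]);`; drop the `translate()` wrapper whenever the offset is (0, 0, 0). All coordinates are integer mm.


translate([128, 485, 0]) cube([89, 89, 510]);
translate([128, 1762, 0]) cube([89, 89, 510]);
translate([2119, 485, 0]) cube([89, 89, 510]);
translate([2119, 1762, 0]) cube([89, 89, 510]);
translate([217, 485, 154]) cube([1902, 28, 155]);
translate([217, 1823, 154]) cube([1902, 28, 155]);
translate([128, 574, 154]) cube([28, 1188, 155]);
translate([2180, 574, 154]) cube([28, 1188, 155]);
translate([240, 485, 309]) cube([94, 1366, 20]);
translate([357, 485, 309]) cube([94, 1366, 20]);
translate([474, 485, 309]) cube([94, 1366, 20]);
translate([591, 485, 309]) cube([94, 1366, 20]);
translate([708, 485, 309]) cube([94, 1366, 20]);
translate([825, 485, 309]) cube([94, 1366, 20]);
translate([942, 485, 309]) cube([94, 1366, 20]);
translate([1059, 485, 309]) cube([94, 1366, 20]);
translate([1176, 485, 309]) cube([94, 1366, 20]);
translate([1293, 485, 309]) cube([94, 1366, 20]);
translate([1410, 485, 309]) cube([94, 1366, 20]);
translate([1527, 485, 309]) cube([94, 1366, 20]);
translate([1644, 485, 309]) cube([94, 1366, 20]);
translate([1761, 485, 309]) cube([94, 1366, 20]);
translate([1878, 485, 309]) cube([94, 1366, 20]);
translate([1995, 485, 309]) cube([94, 1366, 20]);


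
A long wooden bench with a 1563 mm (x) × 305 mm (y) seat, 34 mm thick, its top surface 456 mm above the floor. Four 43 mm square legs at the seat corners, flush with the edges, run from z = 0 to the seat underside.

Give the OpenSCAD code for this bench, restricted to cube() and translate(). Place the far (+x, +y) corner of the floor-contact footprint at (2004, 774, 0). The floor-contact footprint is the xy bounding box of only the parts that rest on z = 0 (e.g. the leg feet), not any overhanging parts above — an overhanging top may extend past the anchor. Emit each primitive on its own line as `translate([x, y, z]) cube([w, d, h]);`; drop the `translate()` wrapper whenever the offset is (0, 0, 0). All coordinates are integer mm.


translate([441, 469, 422]) cube([1563, 305, 34]);
translate([441, 469, 0]) cube([43, 43, 422]);
translate([441, 731, 0]) cube([43, 43, 422]);
translate([1961, 469, 0]) cube([43, 43, 422]);
translate([1961, 731, 0]) cube([43, 43, 422]);


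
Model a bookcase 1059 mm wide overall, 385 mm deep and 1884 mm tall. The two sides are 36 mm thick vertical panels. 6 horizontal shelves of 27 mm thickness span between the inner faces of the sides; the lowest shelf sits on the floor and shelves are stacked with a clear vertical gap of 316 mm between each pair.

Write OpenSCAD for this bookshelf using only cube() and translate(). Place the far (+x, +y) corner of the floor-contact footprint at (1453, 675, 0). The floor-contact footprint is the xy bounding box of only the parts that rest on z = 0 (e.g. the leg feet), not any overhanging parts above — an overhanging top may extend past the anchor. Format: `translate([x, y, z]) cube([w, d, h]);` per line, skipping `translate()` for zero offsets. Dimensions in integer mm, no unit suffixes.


translate([394, 290, 0]) cube([36, 385, 1884]);
translate([1417, 290, 0]) cube([36, 385, 1884]);
translate([430, 290, 0]) cube([987, 385, 27]);
translate([430, 290, 343]) cube([987, 385, 27]);
translate([430, 290, 686]) cube([987, 385, 27]);
translate([430, 290, 1029]) cube([987, 385, 27]);
translate([430, 290, 1372]) cube([987, 385, 27]);
translate([430, 290, 1715]) cube([987, 385, 27]);


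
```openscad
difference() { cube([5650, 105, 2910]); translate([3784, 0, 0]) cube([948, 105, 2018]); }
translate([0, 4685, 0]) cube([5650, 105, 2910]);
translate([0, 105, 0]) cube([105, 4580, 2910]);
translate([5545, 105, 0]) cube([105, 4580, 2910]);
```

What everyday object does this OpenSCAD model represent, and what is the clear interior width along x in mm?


A single room. The interior width is 5440 mm.

Four walls enclosing a rectangle with a door in the front wall — a room. Outside width 5650 minus two 105 mm walls gives 5440 mm.
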